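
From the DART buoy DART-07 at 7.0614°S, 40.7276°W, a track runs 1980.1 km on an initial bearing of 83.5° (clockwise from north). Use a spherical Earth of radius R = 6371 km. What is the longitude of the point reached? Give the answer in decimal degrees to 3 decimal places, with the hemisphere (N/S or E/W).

22.976°W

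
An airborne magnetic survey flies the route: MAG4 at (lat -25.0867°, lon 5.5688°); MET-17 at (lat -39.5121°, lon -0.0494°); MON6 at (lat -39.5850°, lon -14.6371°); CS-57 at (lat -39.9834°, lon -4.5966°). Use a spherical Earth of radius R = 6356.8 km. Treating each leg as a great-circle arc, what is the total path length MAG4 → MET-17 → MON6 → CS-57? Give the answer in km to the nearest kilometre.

3787 km

MAG4→MET-17: c = 0.264909 rad, d = 1683.97 km
MET-17→MON6: c = 0.196109 rad, d = 1246.63 km
MON6→CS-57: c = 0.134773 rad, d = 856.72 km
Total = 1683.97 + 1246.63 + 856.72 = 3787.32 km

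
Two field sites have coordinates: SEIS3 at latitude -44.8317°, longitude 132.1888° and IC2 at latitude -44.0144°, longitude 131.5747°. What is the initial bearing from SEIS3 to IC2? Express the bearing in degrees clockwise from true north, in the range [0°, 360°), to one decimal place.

Δλ = -0.6141°
y = sin Δλ · cos φ₂ = -0.007708
x = cos φ₁ sin φ₂ − sin φ₁ cos φ₂ cos Δλ = 0.014235
θ = atan2(y, x) = -28.4345° → 331.5655° (mod 360°)

331.6°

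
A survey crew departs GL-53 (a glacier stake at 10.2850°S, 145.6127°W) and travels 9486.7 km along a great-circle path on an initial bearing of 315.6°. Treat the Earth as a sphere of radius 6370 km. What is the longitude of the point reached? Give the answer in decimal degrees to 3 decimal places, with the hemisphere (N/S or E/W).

δ = d/R = 9486.7/6370 = 1.489278 rad
φ₂ = arcsin(sin φ₁ cos δ + cos φ₁ sin δ cos θ)
   = arcsin(-0.17854·0.08143 + 0.98393·0.99668·0.71447) = 43.32370°
λ₂ = λ₁ + atan2(sin θ sin δ cos φ₁, cos δ − sin φ₁ sin φ₂) = 140.94016°

140.940°E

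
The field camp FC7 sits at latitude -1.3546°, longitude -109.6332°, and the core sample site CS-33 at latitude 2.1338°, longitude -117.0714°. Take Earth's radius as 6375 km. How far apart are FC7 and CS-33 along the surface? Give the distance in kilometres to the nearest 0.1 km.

914.0 km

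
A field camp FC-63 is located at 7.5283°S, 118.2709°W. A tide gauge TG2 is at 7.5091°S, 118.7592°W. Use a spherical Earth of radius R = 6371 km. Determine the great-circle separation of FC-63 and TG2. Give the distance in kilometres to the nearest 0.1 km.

53.9 km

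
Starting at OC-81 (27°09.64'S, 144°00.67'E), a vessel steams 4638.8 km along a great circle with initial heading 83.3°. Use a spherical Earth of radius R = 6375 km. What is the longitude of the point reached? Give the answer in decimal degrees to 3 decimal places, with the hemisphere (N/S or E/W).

172.641°W

OC-81: φ = -27.16067°, λ = +144.01117°
δ = d/R = 4638.8/6375 = 0.727655 rad
φ₂ = arcsin(sin φ₁ cos δ + cos φ₁ sin δ cos θ)
   = arcsin(-0.45649·0.74674 + 0.88973·0.66512·0.11667) = -15.77334°
λ₂ = λ₁ + atan2(sin θ sin δ cos φ₁, cos δ − sin φ₁ sin φ₂) = -172.64101°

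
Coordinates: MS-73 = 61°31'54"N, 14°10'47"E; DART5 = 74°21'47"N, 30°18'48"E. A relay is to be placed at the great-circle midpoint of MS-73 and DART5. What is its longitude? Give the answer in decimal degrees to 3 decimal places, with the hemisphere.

MS-73: φ = +61.53167°, λ = +14.17972°
DART5: φ = +74.36306°, λ = +30.31333°
Bx = cos φ₂ cos Δλ = 0.258925,  By = cos φ₂ sin Δλ = 0.074900
φₘ = atan2(sin φ₁ + sin φ₂, √((cos φ₁ + Bx)² + By²)) = 68.12961°
λₘ = λ₁ + atan2(By, cos φ₁ + Bx) = 19.99361°

19.994°E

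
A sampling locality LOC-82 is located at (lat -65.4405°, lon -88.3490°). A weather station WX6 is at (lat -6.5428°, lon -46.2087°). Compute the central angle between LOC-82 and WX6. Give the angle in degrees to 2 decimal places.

Δφ = 58.8977°,  Δλ = 42.1403°
a = sin²(Δφ/2) + cos φ₁ cos φ₂ sin²(Δλ/2) = 0.295087
c = 2·arcsin(√a) = 1.148532 rad = 65.8060°

65.81°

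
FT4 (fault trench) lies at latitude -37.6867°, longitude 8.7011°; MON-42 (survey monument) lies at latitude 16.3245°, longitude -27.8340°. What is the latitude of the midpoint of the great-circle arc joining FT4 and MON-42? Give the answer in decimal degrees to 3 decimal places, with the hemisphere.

Bx = cos φ₂ cos Δλ = 0.771100,  By = cos φ₂ sin Δλ = -0.571315
φₘ = atan2(sin φ₁ + sin φ₂, √((cos φ₁ + Bx)² + By²)) = -11.22839°
λₘ = λ₁ + atan2(By, cos φ₁ + Bx) = -11.38383°

11.228°S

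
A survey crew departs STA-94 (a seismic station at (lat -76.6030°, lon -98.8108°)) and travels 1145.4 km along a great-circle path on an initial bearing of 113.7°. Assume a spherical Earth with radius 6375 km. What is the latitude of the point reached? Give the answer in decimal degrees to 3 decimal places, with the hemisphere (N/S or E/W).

76.848°S

δ = d/R = 1145.4/6375 = 0.179671 rad
φ₂ = arcsin(sin φ₁ cos δ + cos φ₁ sin δ cos θ)
   = arcsin(-0.97279·0.98390 + 0.23170·0.17871·-0.40195) = -76.84842°
λ₂ = λ₁ + atan2(sin θ sin δ cos φ₁, cos δ − sin φ₁ sin φ₂) = -52.82388°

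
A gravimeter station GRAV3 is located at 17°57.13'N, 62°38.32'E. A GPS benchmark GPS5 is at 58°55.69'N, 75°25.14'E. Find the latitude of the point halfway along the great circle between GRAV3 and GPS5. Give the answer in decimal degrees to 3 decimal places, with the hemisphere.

GRAV3: φ = +17.95217°, λ = +62.63867°
GPS5: φ = +58.92817°, λ = +75.41900°
Bx = cos φ₂ cos Δλ = 0.503326,  By = cos φ₂ sin Δλ = 0.114171
φₘ = atan2(sin φ₁ + sin φ₂, √((cos φ₁ + Bx)² + By²)) = 38.59877°
λₘ = λ₁ + atan2(By, cos φ₁ + Bx) = 67.12647°

38.599°N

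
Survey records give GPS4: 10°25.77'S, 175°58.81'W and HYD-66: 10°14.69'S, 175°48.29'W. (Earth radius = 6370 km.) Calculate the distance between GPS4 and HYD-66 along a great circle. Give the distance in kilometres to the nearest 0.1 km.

GPS4: φ = -10.42950°, λ = -175.98017°
HYD-66: φ = -10.24483°, λ = -175.80483°
Δφ = 0.1847°,  Δλ = 0.1753°
a = sin²(Δφ/2) + cos φ₁ cos φ₂ sin²(Δλ/2) = 0.000005
c = 2·arcsin(√a) = 0.004410 rad = 0.2527°
d = R·c = 6370 × 0.004410 = 28.1 km

28.1 km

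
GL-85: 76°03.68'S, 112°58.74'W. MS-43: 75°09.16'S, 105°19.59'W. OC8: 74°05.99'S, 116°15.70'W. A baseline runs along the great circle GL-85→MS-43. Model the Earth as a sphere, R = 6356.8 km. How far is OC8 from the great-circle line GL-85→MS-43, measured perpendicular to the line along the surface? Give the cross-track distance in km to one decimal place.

236.5 km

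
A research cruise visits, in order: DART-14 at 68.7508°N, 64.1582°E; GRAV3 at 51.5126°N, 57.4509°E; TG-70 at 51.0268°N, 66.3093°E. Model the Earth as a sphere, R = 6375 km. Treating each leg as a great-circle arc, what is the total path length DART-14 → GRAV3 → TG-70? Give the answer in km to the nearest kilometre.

DART-14→GRAV3: c = 0.306030 rad, d = 1950.94 km
GRAV3→TG-70: c = 0.097042 rad, d = 618.64 km
Total = 1950.94 + 618.64 = 2569.58 km

2570 km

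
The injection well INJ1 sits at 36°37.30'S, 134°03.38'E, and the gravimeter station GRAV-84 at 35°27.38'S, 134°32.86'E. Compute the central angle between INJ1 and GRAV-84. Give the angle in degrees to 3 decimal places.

INJ1: φ = -36.62167°, λ = +134.05633°
GRAV-84: φ = -35.45633°, λ = +134.54767°
Δφ = 1.1653°,  Δλ = 0.4913°
a = sin²(Δφ/2) + cos φ₁ cos φ₂ sin²(Δλ/2) = 0.000115
c = 2·arcsin(√a) = 0.021488 rad = 1.2312°

1.231°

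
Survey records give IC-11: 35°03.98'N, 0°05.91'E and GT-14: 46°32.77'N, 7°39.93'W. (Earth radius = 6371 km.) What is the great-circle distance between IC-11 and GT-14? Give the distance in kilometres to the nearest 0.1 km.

IC-11: φ = +35.06633°, λ = +0.09850°
GT-14: φ = +46.54617°, λ = -7.66550°
Δφ = 11.4798°,  Δλ = -7.7640°
a = sin²(Δφ/2) + cos φ₁ cos φ₂ sin²(Δλ/2) = 0.012583
c = 2·arcsin(√a) = 0.224819 rad = 12.8812°
d = R·c = 6371 × 0.224819 = 1432.3 km

1432.3 km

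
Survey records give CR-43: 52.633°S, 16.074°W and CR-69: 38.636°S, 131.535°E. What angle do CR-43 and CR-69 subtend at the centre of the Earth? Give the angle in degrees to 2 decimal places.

Δφ = 13.9970°,  Δλ = 147.6090°
a = sin²(Δφ/2) + cos φ₁ cos φ₂ sin²(Δλ/2) = 0.452046
c = 2·arcsin(√a) = 1.474741 rad = 84.4964°

84.50°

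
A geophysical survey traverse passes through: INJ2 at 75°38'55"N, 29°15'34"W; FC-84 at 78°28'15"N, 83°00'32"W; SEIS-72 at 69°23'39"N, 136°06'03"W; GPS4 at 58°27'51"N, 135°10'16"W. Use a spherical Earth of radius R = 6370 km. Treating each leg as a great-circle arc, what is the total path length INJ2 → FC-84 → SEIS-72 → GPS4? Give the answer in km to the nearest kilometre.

4360 km

INJ2: φ = +75.64861°, λ = -29.25944°
FC-84: φ = +78.47083°, λ = -83.00889°
SEIS-72: φ = +69.39417°, λ = -136.10083°
GPS4: φ = +58.46417°, λ = -135.17111°
INJ2→FC-84: c = 0.207540 rad, d = 1322.03 km
FC-84→SEIS-72: c = 0.286002 rad, d = 1821.83 km
SEIS-72→GPS4: c = 0.190892 rad, d = 1215.98 km
Total = 1322.03 + 1821.83 + 1215.98 = 4359.85 km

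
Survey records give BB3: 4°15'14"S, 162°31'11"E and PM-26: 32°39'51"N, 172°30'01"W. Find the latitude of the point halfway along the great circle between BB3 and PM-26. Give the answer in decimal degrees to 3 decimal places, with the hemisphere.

BB3: φ = -4.25389°, λ = +162.51972°
PM-26: φ = +32.66417°, λ = -172.50028°
Bx = cos φ₂ cos Δλ = 0.763098,  By = cos φ₂ sin Δλ = 0.355514
φₘ = atan2(sin φ₁ + sin φ₂, √((cos φ₁ + Bx)² + By²)) = 14.53261°
λₘ = λ₁ + atan2(By, cos φ₁ + Bx) = 173.93745°

14.533°N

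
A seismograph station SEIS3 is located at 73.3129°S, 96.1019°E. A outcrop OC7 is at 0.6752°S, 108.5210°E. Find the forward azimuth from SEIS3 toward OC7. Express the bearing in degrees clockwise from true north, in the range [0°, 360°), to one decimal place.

Δλ = 12.4191°
y = sin Δλ · cos φ₂ = 0.215046
x = cos φ₁ sin φ₂ − sin φ₁ cos φ₂ cos Δλ = 0.932024
θ = atan2(y, x) = 12.9925° → 12.9925° (mod 360°)

13.0°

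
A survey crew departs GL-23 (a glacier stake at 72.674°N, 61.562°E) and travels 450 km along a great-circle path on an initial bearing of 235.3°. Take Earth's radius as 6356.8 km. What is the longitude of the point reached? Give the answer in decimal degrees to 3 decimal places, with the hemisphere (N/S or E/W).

δ = d/R = 450/6356.8 = 0.070790 rad
φ₂ = arcsin(sin φ₁ cos δ + cos φ₁ sin δ cos θ)
   = arcsin(0.95463·0.99750 + 0.29781·0.07073·-0.56928) = 70.09246°
λ₂ = λ₁ + atan2(sin θ sin δ cos φ₁, cos δ − sin φ₁ sin φ₂) = 51.72881°

51.729°E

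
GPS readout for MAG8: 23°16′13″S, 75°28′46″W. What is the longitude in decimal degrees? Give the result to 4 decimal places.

75.4794°W

75° + 28′/60 + 46″/3600 = 75 + 0.46667 + 0.01278 = 75.4794°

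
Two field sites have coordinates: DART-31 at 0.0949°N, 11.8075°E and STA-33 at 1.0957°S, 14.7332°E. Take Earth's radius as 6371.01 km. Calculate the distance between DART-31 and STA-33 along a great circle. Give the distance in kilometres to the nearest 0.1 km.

351.2 km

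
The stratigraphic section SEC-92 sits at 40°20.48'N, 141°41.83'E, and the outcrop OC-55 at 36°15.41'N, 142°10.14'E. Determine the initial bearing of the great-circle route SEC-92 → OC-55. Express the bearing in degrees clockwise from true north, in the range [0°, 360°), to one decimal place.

174.7°

SEC-92: φ = +40.34133°, λ = +141.69717°
OC-55: φ = +36.25683°, λ = +142.16900°
Δλ = 0.4718°
y = sin Δλ · cos φ₂ = 0.006640
x = cos φ₁ sin φ₂ − sin φ₁ cos φ₂ cos Δλ = -0.071210
θ = atan2(y, x) = 174.6725° → 174.6725° (mod 360°)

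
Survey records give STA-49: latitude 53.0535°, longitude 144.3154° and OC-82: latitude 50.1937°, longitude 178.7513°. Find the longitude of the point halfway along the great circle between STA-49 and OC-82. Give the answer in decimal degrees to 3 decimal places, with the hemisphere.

162.093°E

Bx = cos φ₂ cos Δλ = 0.528006,  By = cos φ₂ sin Δλ = 0.362019
φₘ = atan2(sin φ₁ + sin φ₂, √((cos φ₁ + Bx)² + By²)) = 52.89371°
λₘ = λ₁ + atan2(By, cos φ₁ + Bx) = 162.09300°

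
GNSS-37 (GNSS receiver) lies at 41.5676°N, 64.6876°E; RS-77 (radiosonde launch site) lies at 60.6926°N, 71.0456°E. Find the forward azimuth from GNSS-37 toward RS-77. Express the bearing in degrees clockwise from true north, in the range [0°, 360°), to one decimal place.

9.3°

Δλ = 6.3580°
y = sin Δλ · cos φ₂ = 0.054207
x = cos φ₁ sin φ₂ − sin φ₁ cos φ₂ cos Δλ = 0.329628
θ = atan2(y, x) = 9.3386° → 9.3386° (mod 360°)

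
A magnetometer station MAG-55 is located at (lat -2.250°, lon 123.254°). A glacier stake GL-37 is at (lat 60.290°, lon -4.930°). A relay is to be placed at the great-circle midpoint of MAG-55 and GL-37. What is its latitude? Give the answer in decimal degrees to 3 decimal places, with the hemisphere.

46.214°N

Bx = cos φ₂ cos Δλ = -0.306381,  By = cos φ₂ sin Δλ = -0.389564
φₘ = atan2(sin φ₁ + sin φ₂, √((cos φ₁ + Bx)² + By²)) = 46.21433°
λₘ = λ₁ + atan2(By, cos φ₁ + Bx) = 93.90648°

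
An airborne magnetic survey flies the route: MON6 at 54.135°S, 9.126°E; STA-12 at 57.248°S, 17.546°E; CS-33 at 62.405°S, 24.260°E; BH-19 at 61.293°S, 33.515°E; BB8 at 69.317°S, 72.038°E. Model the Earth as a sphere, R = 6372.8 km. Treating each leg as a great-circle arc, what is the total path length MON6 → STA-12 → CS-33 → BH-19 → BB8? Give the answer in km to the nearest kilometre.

3772 km

MON6→STA-12: c = 0.098955 rad, d = 630.62 km
STA-12→CS-33: c = 0.107443 rad, d = 684.71 km
CS-33→BH-19: c = 0.078566 rad, d = 500.69 km
BH-19→BB8: c = 0.306861 rad, d = 1955.56 km
Total = 630.62 + 684.71 + 500.69 + 1955.56 = 3771.59 km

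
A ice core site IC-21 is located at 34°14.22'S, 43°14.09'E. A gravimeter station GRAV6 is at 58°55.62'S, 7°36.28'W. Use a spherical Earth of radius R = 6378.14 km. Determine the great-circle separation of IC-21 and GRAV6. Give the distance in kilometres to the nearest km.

4597 km

IC-21: φ = -34.23700°, λ = +43.23483°
GRAV6: φ = -58.92700°, λ = -7.60467°
Δφ = -24.6900°,  Δλ = -50.8395°
a = sin²(Δφ/2) + cos φ₁ cos φ₂ sin²(Δλ/2) = 0.124329
c = 2·arcsin(√a) = 0.720702 rad = 41.2932°
d = R·c = 6378.14 × 0.720702 = 4596.7 km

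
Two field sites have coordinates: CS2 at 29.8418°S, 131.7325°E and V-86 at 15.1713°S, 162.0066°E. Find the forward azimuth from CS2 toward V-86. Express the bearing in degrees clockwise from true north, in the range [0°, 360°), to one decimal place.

68.9°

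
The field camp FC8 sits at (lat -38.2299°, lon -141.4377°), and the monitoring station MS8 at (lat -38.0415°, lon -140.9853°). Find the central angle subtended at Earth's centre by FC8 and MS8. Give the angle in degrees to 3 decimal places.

0.403°

Δφ = 0.1884°,  Δλ = 0.4524°
a = sin²(Δφ/2) + cos φ₁ cos φ₂ sin²(Δλ/2) = 0.000012
c = 2·arcsin(√a) = 0.007027 rad = 0.4026°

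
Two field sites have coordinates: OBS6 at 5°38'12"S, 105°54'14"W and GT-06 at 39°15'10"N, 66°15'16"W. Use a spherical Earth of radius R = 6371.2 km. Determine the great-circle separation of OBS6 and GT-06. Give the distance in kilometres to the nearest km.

OBS6: φ = -5.63667°, λ = -105.90389°
GT-06: φ = +39.25278°, λ = -66.25444°
Δφ = 44.8894°,  Δλ = 39.6494°
a = sin²(Δφ/2) + cos φ₁ cos φ₂ sin²(Δλ/2) = 0.234400
c = 2·arcsin(√a) = 1.010781 rad = 57.9135°
d = R·c = 6371.2 × 1.010781 = 6439.9 km

6440 km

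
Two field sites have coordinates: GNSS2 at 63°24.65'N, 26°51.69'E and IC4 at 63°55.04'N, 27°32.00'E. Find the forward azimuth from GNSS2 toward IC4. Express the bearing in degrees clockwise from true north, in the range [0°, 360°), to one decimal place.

GNSS2: φ = +63.41083°, λ = +26.86150°
IC4: φ = +63.91733°, λ = +27.53333°
Δλ = 0.6718°
y = sin Δλ · cos φ₂ = 0.005155
x = cos φ₁ sin φ₂ − sin φ₁ cos φ₂ cos Δλ = 0.008867
θ = atan2(y, x) = 30.1738° → 30.1738° (mod 360°)

30.2°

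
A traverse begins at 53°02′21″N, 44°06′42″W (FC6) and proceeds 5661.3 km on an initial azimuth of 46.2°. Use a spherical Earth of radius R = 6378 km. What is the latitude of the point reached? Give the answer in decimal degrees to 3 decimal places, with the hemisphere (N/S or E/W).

FC6: φ = +53.03917°, λ = -44.11167°
δ = d/R = 5661.3/6378 = 0.887629 rad
φ₂ = arcsin(sin φ₁ cos δ + cos φ₁ sin δ cos θ)
   = arcsin(0.79905·0.63125 + 0.60127·0.77558·0.69214) = 55.80889°
λ₂ = λ₁ + atan2(sin θ sin δ cos φ₁, cos δ − sin φ₁ sin φ₂) = 50.92996°

55.809°N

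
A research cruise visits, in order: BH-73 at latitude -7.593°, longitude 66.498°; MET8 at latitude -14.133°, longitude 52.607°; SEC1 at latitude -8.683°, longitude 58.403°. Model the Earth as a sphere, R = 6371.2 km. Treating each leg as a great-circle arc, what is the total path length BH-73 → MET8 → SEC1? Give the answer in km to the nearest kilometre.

BH-73→MET8: c = 0.263897 rad, d = 1681.34 km
MET8→SEC1: c = 0.137376 rad, d = 875.25 km
Total = 1681.34 + 875.25 = 2556.59 km

2557 km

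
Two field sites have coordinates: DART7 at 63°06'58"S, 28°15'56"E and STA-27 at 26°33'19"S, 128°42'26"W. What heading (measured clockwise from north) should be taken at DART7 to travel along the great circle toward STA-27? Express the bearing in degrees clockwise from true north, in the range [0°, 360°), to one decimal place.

DART7: φ = -63.11611°, λ = +28.26556°
STA-27: φ = -26.55528°, λ = -128.70722°
Δλ = -156.9728°
y = sin Δλ · cos φ₂ = -0.349902
x = cos φ₁ sin φ₂ − sin φ₁ cos φ₂ cos Δλ = -0.936412
θ = atan2(y, x) = -159.5112° → 200.4888° (mod 360°)

200.5°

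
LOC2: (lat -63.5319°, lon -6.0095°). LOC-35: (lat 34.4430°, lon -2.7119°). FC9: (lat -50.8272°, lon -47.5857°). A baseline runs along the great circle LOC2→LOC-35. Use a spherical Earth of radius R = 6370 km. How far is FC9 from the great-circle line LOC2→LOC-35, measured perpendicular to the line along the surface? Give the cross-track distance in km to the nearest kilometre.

2778 km

δ₁₃ = central angle LOC2→FC9 = 0.440376 rad  (haversine)
θ₁₃ = bearing LOC2→FC9 = 280.471°,  θ₁₂ = bearing LOC2→LOC-35 = 2.746°
dₓₜ = R·arcsin(sin δ₁₃ · sin(θ₁₃ − θ₁₂)) = 6370·arcsin(0.42628·sin(277.726°)) = -2777.976 km
|dₓₜ| = 2777.976 km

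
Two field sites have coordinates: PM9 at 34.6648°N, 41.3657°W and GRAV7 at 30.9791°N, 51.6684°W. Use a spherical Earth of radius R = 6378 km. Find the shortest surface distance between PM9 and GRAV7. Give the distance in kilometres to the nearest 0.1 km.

1046.8 km

Δφ = -3.6857°,  Δλ = -10.3027°
a = sin²(Δφ/2) + cos φ₁ cos φ₂ sin²(Δλ/2) = 0.006719
c = 2·arcsin(√a) = 0.164123 rad = 9.4036°
d = R·c = 6378 × 0.164123 = 1046.8 km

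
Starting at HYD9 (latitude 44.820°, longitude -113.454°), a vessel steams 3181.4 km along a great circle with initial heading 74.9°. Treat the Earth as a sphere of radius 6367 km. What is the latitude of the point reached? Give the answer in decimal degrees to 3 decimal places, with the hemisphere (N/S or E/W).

δ = d/R = 3181.4/6367 = 0.499670 rad
φ₂ = arcsin(sin φ₁ cos δ + cos φ₁ sin δ cos θ)
   = arcsin(0.70488·0.87774 + 0.70932·0.47914·0.26050) = 45.01074°
λ₂ = λ₁ + atan2(sin θ sin δ cos φ₁, cos δ − sin φ₁ sin φ₂) = -72.58531°

45.011°N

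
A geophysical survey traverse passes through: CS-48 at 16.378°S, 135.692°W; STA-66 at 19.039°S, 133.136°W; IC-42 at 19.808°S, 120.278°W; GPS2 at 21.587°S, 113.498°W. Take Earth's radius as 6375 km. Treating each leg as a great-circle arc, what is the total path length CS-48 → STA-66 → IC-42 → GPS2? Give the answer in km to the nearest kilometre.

2486 km

CS-48→STA-66: c = 0.062948 rad, d = 401.30 km
STA-66→IC-42: c = 0.212016 rad, d = 1351.60 km
IC-42→GPS2: c = 0.114954 rad, d = 732.83 km
Total = 401.30 + 1351.60 + 732.83 = 2485.73 km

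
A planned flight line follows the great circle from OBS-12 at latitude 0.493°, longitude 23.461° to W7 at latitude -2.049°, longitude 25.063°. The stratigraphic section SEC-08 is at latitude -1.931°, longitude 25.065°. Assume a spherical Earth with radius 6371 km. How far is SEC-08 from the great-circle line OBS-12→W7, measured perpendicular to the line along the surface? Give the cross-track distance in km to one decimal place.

δ₁₃ = central angle OBS-12→SEC-08 = 0.050728 rad  (haversine)
θ₁₃ = bearing OBS-12→SEC-08 = 146.515°,  θ₁₂ = bearing OBS-12→W7 = 147.790°
dₓₜ = R·arcsin(sin δ₁₃ · sin(θ₁₃ − θ₁₂)) = 6371·arcsin(0.05071·sin(-1.275°)) = -7.186 km
|dₓₜ| = 7.186 km

7.2 km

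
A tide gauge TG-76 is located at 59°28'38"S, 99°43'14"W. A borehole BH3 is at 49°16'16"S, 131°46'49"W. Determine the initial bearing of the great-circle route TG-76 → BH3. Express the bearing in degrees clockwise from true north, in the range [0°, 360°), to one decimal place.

284.8°

TG-76: φ = -59.47722°, λ = -99.72056°
BH3: φ = -49.27111°, λ = -131.78028°
Δλ = -32.0597°
y = sin Δλ · cos φ₂ = -0.346339
x = cos φ₁ sin φ₂ − sin φ₁ cos φ₂ cos Δλ = 0.091472
θ = atan2(y, x) = -75.2053° → 284.7947° (mod 360°)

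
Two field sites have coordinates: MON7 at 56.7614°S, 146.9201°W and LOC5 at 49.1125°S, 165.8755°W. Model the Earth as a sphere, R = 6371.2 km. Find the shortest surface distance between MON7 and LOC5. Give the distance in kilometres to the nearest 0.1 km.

1520.8 km

Δφ = 7.6489°,  Δλ = -18.9554°
a = sin²(Δφ/2) + cos φ₁ cos φ₂ sin²(Δλ/2) = 0.014177
c = 2·arcsin(√a) = 0.238702 rad = 13.6766°
d = R·c = 6371.2 × 0.238702 = 1520.8 km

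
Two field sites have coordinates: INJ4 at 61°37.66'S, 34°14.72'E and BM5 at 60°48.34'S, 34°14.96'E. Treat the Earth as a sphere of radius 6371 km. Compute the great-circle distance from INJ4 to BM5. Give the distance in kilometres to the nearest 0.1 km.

INJ4: φ = -61.62767°, λ = +34.24533°
BM5: φ = -60.80567°, λ = +34.24933°
Δφ = 0.8220°,  Δλ = 0.0040°
a = sin²(Δφ/2) + cos φ₁ cos φ₂ sin²(Δλ/2) = 0.000051
c = 2·arcsin(√a) = 0.014347 rad = 0.8220°
d = R·c = 6371 × 0.014347 = 91.4 km

91.4 km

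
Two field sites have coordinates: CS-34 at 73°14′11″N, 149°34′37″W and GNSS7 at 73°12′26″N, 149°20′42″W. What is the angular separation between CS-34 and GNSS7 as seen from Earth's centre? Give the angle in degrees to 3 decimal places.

0.073°

CS-34: φ = +73.23639°, λ = -149.57694°
GNSS7: φ = +73.20722°, λ = -149.34500°
Δφ = -0.0292°,  Δλ = 0.2319°
a = sin²(Δφ/2) + cos φ₁ cos φ₂ sin²(Δλ/2) = 0.000000
c = 2·arcsin(√a) = 0.001275 rad = 0.0730°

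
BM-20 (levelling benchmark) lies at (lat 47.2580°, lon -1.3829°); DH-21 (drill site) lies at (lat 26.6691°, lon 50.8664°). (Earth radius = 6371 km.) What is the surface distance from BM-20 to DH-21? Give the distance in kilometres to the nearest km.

Δφ = -20.5889°,  Δλ = 52.2493°
a = sin²(Δφ/2) + cos φ₁ cos φ₂ sin²(Δλ/2) = 0.149527
c = 2·arcsin(√a) = 0.794074 rad = 45.4971°
d = R·c = 6371 × 0.794074 = 5059.0 km

5059 km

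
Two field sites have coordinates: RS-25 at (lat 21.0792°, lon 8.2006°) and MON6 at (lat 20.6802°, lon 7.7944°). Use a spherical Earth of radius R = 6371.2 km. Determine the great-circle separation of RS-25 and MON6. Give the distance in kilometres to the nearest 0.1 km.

61.2 km

Δφ = -0.3990°,  Δλ = -0.4062°
a = sin²(Δφ/2) + cos φ₁ cos φ₂ sin²(Δλ/2) = 0.000023
c = 2·arcsin(√a) = 0.009611 rad = 0.5507°
d = R·c = 6371.2 × 0.009611 = 61.2 km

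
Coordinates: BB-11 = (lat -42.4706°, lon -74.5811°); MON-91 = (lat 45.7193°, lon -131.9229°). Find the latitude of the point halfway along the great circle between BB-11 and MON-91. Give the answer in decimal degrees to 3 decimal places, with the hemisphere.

1.851°N

Bx = cos φ₂ cos Δλ = 0.376753,  By = cos φ₂ sin Δλ = -0.587796
φₘ = atan2(sin φ₁ + sin φ₂, √((cos φ₁ + Bx)² + By²)) = 1.85099°
λₘ = λ₁ + atan2(By, cos φ₁ + Bx) = -102.39123°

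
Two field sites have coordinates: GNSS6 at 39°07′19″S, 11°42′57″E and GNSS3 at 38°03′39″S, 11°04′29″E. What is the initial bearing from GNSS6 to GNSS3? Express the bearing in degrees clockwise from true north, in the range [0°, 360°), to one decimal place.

334.5°

GNSS6: φ = -39.12194°, λ = +11.71583°
GNSS3: φ = -38.06083°, λ = +11.07472°
Δλ = -0.6411°
y = sin Δλ · cos φ₂ = -0.008810
x = cos φ₁ sin φ₂ − sin φ₁ cos φ₂ cos Δλ = 0.018488
θ = atan2(y, x) = -25.4792° → 334.5208° (mod 360°)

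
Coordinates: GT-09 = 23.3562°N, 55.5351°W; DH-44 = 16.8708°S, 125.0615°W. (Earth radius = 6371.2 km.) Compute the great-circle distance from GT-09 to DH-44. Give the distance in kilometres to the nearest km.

Δφ = -40.2270°,  Δλ = -69.5264°
a = sin²(Δφ/2) + cos φ₁ cos φ₂ sin²(Δλ/2) = 0.403880
c = 2·arcsin(√a) = 1.377352 rad = 78.9165°
d = R·c = 6371.2 × 1.377352 = 8775.4 km

8775 km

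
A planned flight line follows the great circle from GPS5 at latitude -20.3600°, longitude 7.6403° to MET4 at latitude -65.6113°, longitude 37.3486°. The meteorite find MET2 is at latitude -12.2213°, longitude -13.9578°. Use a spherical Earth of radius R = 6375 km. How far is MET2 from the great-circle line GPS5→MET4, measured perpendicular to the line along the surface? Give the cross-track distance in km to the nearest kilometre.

2040 km

δ₁₃ = central angle GPS5→MET2 = 0.388191 rad  (haversine)
θ₁₃ = bearing GPS5→MET2 = 288.116°,  θ₁₂ = bearing GPS5→MET4 = 164.322°
dₓₜ = R·arcsin(sin δ₁₃ · sin(θ₁₃ − θ₁₂)) = 6375·arcsin(0.37851·sin(123.794°)) = 2039.963 km
|dₓₜ| = 2039.963 km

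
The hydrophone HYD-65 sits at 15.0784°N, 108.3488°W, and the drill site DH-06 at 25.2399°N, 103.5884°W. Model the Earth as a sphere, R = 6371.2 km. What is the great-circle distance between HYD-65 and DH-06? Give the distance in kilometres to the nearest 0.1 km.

1234.0 km

Δφ = 10.1615°,  Δλ = 4.7604°
a = sin²(Δφ/2) + cos φ₁ cos φ₂ sin²(Δλ/2) = 0.009349
c = 2·arcsin(√a) = 0.193685 rad = 11.0973°
d = R·c = 6371.2 × 0.193685 = 1234.0 km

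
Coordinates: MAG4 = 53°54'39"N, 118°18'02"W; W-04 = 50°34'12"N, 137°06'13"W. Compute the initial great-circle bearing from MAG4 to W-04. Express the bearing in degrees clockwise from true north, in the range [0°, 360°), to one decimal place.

261.4°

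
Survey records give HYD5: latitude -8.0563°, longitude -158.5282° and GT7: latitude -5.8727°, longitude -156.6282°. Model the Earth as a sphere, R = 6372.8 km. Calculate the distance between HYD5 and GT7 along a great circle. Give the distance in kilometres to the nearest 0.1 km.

320.9 km

Δφ = 2.1836°,  Δλ = 1.9000°
a = sin²(Δφ/2) + cos φ₁ cos φ₂ sin²(Δλ/2) = 0.000634
c = 2·arcsin(√a) = 0.050357 rad = 2.8852°
d = R·c = 6372.8 × 0.050357 = 320.9 km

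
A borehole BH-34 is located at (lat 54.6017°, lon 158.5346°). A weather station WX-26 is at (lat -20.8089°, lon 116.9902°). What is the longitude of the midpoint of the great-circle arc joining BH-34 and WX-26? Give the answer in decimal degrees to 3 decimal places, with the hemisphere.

132.673°E

Bx = cos φ₂ cos Δλ = 0.699622,  By = cos φ₂ sin Δλ = -0.619940
φₘ = atan2(sin φ₁ + sin φ₂, √((cos φ₁ + Bx)² + By²)) = 17.93111°
λₘ = λ₁ + atan2(By, cos φ₁ + Bx) = 132.67268°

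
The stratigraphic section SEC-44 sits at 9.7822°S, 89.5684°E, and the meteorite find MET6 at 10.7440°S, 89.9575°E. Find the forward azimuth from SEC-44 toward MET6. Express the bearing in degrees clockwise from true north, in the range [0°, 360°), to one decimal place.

158.3°

Δλ = 0.3891°
y = sin Δλ · cos φ₂ = 0.006672
x = cos φ₁ sin φ₂ − sin φ₁ cos φ₂ cos Δλ = -0.016790
θ = atan2(y, x) = 158.3278° → 158.3278° (mod 360°)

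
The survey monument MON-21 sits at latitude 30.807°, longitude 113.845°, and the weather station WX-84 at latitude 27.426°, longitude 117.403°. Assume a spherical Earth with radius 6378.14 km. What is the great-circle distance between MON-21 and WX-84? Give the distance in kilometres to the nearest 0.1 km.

511.2 km

Δφ = -3.3810°,  Δλ = 3.5580°
a = sin²(Δφ/2) + cos φ₁ cos φ₂ sin²(Δλ/2) = 0.001605
c = 2·arcsin(√a) = 0.080147 rad = 4.5921°
d = R·c = 6378.14 × 0.080147 = 511.2 km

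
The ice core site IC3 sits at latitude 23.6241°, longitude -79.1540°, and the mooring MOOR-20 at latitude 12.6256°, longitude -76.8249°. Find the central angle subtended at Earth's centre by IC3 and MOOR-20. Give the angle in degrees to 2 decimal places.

Δφ = -10.9985°,  Δλ = 2.3291°
a = sin²(Δφ/2) + cos φ₁ cos φ₂ sin²(Δλ/2) = 0.009553
c = 2·arcsin(√a) = 0.195794 rad = 11.2181°

11.22°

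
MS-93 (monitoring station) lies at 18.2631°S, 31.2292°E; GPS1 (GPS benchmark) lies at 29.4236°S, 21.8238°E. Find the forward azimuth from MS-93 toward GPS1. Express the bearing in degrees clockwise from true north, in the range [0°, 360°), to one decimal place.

Δλ = -9.4054°
y = sin Δλ · cos φ₂ = -0.142340
x = cos φ₁ sin φ₂ − sin φ₁ cos φ₂ cos Δλ = -0.197227
θ = atan2(y, x) = -144.1819° → 215.8181° (mod 360°)

215.8°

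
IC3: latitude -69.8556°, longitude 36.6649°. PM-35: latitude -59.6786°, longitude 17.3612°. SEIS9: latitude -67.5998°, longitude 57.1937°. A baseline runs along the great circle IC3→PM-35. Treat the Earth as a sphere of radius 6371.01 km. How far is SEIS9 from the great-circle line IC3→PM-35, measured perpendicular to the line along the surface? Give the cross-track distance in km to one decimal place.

649.2 km

δ₁₃ = central angle IC3→SEIS9 = 0.135077 rad  (haversine)
θ₁₃ = bearing IC3→SEIS9 = 82.901°,  θ₁₂ = bearing IC3→PM-35 = 311.957°
dₓₜ = R·arcsin(sin δ₁₃ · sin(θ₁₃ − θ₁₂)) = 6371.01·arcsin(0.13467·sin(-229.056°)) = 649.180 km
|dₓₜ| = 649.180 km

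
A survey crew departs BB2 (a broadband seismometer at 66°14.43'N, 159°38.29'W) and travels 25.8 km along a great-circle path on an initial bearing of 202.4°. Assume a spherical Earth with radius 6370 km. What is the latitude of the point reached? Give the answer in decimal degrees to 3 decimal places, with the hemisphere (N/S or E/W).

66.026°N

BB2: φ = +66.24050°, λ = -159.63817°
δ = d/R = 25.8/6370 = 0.004050 rad
φ₂ = arcsin(sin φ₁ cos δ + cos φ₁ sin δ cos θ)
   = arcsin(0.91524·0.99999 + 0.40290·0.00405·-0.92455) = 66.02579°
λ₂ = λ₁ + atan2(sin θ sin δ cos φ₁, cos δ − sin φ₁ sin φ₂) = -159.85580°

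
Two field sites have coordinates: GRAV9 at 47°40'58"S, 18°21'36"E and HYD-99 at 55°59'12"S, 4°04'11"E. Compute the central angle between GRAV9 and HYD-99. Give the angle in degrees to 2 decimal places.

GRAV9: φ = -47.68278°, λ = +18.36000°
HYD-99: φ = -55.98667°, λ = +4.06972°
Δφ = -8.3039°,  Δλ = -14.2903°
a = sin²(Δφ/2) + cos φ₁ cos φ₂ sin²(Δλ/2) = 0.011068
c = 2·arcsin(√a) = 0.210803 rad = 12.0781°

12.08°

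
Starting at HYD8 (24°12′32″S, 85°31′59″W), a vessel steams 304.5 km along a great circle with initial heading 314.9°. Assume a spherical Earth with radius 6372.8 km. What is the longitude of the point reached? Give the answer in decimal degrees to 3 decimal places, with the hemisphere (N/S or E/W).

87.628°W

HYD8: φ = -24.20889°, λ = -85.53306°
δ = d/R = 304.5/6372.8 = 0.047781 rad
φ₂ = arcsin(sin φ₁ cos δ + cos φ₁ sin δ cos θ)
   = arcsin(-0.41006·0.99886 + 0.91206·0.04776·0.70587) = -22.26228°
λ₂ = λ₁ + atan2(sin θ sin δ cos φ₁, cos δ − sin φ₁ sin φ₂) = -87.62811°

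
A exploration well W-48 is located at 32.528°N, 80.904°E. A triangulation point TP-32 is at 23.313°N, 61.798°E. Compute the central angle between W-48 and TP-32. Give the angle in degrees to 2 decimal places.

Δφ = -9.2150°,  Δλ = -19.1060°
a = sin²(Δφ/2) + cos φ₁ cos φ₂ sin²(Δλ/2) = 0.027779
c = 2·arcsin(√a) = 0.334903 rad = 19.1885°

19.19°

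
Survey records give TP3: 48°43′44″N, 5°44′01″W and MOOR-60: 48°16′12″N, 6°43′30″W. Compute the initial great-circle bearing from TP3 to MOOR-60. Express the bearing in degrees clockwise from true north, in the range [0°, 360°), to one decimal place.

TP3: φ = +48.72889°, λ = -5.73361°
MOOR-60: φ = +48.27000°, λ = -6.72500°
Δλ = -0.9914°
y = sin Δλ · cos φ₂ = -0.011517
x = cos φ₁ sin φ₂ − sin φ₁ cos φ₂ cos Δλ = -0.007934
θ = atan2(y, x) = -124.5640° → 235.4360° (mod 360°)

235.4°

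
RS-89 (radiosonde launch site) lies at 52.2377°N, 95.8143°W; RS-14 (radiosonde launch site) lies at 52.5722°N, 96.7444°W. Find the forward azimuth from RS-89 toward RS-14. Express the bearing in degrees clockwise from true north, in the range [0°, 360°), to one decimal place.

300.9°

Δλ = -0.9301°
y = sin Δλ · cos φ₂ = -0.009866
x = cos φ₁ sin φ₂ − sin φ₁ cos φ₂ cos Δλ = 0.005901
θ = atan2(y, x) = -59.1129° → 300.8871° (mod 360°)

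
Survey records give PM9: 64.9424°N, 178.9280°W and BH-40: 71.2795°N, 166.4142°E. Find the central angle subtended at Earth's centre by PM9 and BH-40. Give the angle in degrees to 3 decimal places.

8.324°

Δφ = 6.3371°,  Δλ = -14.6578°
a = sin²(Δφ/2) + cos φ₁ cos φ₂ sin²(Δλ/2) = 0.005267
c = 2·arcsin(√a) = 0.145278 rad = 8.3238°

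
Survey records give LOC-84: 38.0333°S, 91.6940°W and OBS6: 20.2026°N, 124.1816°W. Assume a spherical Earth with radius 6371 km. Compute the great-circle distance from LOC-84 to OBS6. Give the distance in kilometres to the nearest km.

7311 km

Δφ = 58.2359°,  Δλ = -32.4876°
a = sin²(Δφ/2) + cos φ₁ cos φ₂ sin²(Δλ/2) = 0.294628
c = 2·arcsin(√a) = 1.147525 rad = 65.7484°
d = R·c = 6371 × 1.147525 = 7310.9 km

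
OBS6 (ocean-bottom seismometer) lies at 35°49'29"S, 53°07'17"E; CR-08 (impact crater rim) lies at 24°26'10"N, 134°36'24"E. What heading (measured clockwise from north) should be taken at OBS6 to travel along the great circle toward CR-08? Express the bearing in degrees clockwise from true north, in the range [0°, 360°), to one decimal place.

OBS6: φ = -35.82472°, λ = +53.12139°
CR-08: φ = +24.43611°, λ = +134.60667°
Δλ = 81.4853°
y = sin Δλ · cos φ₂ = 0.900388
x = cos φ₁ sin φ₂ − sin φ₁ cos φ₂ cos Δλ = 0.414315
θ = atan2(y, x) = 65.2904° → 65.2904° (mod 360°)

65.3°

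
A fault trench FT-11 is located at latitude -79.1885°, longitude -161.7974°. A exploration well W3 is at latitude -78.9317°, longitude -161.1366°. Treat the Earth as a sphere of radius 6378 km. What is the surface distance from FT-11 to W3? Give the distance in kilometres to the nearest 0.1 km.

31.8 km

Δφ = 0.2568°,  Δλ = 0.6608°
a = sin²(Δφ/2) + cos φ₁ cos φ₂ sin²(Δλ/2) = 0.000006
c = 2·arcsin(√a) = 0.004988 rad = 0.2858°
d = R·c = 6378 × 0.004988 = 31.8 km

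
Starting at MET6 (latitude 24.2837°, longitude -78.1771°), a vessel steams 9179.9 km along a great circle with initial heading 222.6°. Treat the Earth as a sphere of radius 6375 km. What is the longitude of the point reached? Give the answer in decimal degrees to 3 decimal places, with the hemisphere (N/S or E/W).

δ = d/R = 9179.9/6375 = 1.439984 rad
φ₂ = arcsin(sin φ₁ cos δ + cos φ₁ sin δ cos θ)
   = arcsin(0.41126·0.13044 + 0.91152·0.99146·-0.73610) = -37.70464°
λ₂ = λ₁ + atan2(sin θ sin δ cos φ₁, cos δ − sin φ₁ sin φ₂) = -136.19615°

136.196°W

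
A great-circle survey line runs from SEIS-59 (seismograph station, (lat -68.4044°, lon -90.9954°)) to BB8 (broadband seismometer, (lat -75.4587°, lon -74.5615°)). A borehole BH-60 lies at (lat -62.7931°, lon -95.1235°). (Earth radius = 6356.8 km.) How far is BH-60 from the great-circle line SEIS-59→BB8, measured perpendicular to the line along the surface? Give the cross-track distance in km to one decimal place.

106.3 km

δ₁₃ = central angle SEIS-59→BH-60 = 0.102303 rad  (haversine)
θ₁₃ = bearing SEIS-59→BH-60 = 341.199°,  θ₁₂ = bearing SEIS-59→BB8 = 151.777°
dₓₜ = R·arcsin(sin δ₁₃ · sin(θ₁₃ − θ₁₂)) = 6356.8·arcsin(0.10213·sin(189.422°)) = -106.283 km
|dₓₜ| = 106.283 km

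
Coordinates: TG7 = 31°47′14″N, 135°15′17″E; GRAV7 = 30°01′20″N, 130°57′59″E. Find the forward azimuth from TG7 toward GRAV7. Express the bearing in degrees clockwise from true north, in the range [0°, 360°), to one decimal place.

245.5°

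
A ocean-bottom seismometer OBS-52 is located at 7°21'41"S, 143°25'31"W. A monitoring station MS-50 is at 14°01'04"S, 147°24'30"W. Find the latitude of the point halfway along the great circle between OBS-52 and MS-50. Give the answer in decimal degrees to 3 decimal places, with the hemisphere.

OBS-52: φ = -7.36139°, λ = -143.42528°
MS-50: φ = -14.01778°, λ = -147.40833°
Bx = cos φ₂ cos Δλ = 0.967877,  By = cos φ₂ sin Δλ = -0.067393
φₘ = atan2(sin φ₁ + sin φ₂, √((cos φ₁ + Bx)² + By²)) = -10.69589°
λₘ = λ₁ + atan2(By, cos φ₁ + Bx) = -145.39494°

10.696°S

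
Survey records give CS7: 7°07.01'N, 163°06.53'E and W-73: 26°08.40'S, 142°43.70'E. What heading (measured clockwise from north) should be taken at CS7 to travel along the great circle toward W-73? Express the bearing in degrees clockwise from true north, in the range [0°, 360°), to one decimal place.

CS7: φ = +7.11683°, λ = +163.10883°
W-73: φ = -26.14000°, λ = +142.72833°
Δλ = -20.3805°
y = sin Δλ · cos φ₂ = -0.312634
x = cos φ₁ sin φ₂ − sin φ₁ cos φ₂ cos Δλ = -0.541431
θ = atan2(y, x) = -149.9969° → 210.0031° (mod 360°)

210.0°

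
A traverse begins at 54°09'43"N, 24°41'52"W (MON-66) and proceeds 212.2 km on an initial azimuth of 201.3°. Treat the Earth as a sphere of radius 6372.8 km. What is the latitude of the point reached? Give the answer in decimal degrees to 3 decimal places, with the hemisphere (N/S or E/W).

52.379°N

MON-66: φ = +54.16194°, λ = -24.69778°
δ = d/R = 212.2/6372.8 = 0.033298 rad
φ₂ = arcsin(sin φ₁ cos δ + cos φ₁ sin δ cos θ)
   = arcsin(0.81068·0.99945 + 0.58550·0.03329·-0.93169) = 52.37892°
λ₂ = λ₁ + atan2(sin θ sin δ cos φ₁, cos δ − sin φ₁ sin φ₂) = -25.83293°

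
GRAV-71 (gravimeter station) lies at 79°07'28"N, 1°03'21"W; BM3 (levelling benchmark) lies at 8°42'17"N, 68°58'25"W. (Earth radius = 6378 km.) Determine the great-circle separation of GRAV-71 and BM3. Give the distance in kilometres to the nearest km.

8612 km

GRAV-71: φ = +79.12444°, λ = -1.05583°
BM3: φ = +8.70472°, λ = -68.97361°
Δφ = -70.4197°,  Δλ = -67.9178°
a = sin²(Δφ/2) + cos φ₁ cos φ₂ sin²(Δλ/2) = 0.390631
c = 2·arcsin(√a) = 1.350276 rad = 77.3651°
d = R·c = 6378 × 1.350276 = 8612.1 km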